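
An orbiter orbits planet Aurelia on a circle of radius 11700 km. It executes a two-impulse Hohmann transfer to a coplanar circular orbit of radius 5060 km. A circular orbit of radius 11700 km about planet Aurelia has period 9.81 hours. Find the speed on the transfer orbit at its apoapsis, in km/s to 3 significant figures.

From Kepler's third law T² = 4π²r³/μ at r = 11700 km, T = 9.81 hours = 9.81 × 3600 s = 35316 s: μ = 4π²r³/T² = 50696.1 km³/s².
Transfer-ellipse semi-major axis a_t = (r₁ + r₂)/2 = (11700 + 5060)/2 = 8380 km.
At apoapsis, r = 11700 km.
From the vis-viva equation, v = √[μ(2/r − 1/a_t)] = 1.618 km/s.

v = 1.62 km/s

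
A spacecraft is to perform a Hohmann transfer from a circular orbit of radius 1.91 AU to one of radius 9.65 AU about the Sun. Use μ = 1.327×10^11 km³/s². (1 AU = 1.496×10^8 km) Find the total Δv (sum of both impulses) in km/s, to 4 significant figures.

In km: r₁ = 1.91 × 1.496×10^8 = 2.85736×10^8 km; r₂ = 9.65 × 1.496×10^8 = 1.44364×10^9 km.
Transfer-ellipse semi-major axis a_t = (r₁ + r₂)/2 = (2.85736×10^8 + 1.44364×10^9)/2 = 8.64688×10^8 km.
Circular speed at r₁: v₁ = √(μ/r₁) = √(1.327×10^11/2.85736×10^8) = 21.550 km/s.
On the transfer ellipse at r₁, v² = μ(2/r − 1/a) gives v_p = √[μ(2/r₁ − 1/a_t)] = 27.845 km/s.
First burn Δv₁ = |v_p − v₁| = 6.295 km/s.
At r₂, v₂ = √(μ/r₂) = 9.5875 km/s.
Transfer-orbit speed at r₂: v_a = √[μ(2/r₂ − 1/a_t)] = 5.5114 km/s.
Second burn Δv₂ = |v₂ − v_a| = 4.076 km/s.
Total Δv = Δv₁ + Δv₂ = 10.37 km/s.

Δv = 10.37 km/s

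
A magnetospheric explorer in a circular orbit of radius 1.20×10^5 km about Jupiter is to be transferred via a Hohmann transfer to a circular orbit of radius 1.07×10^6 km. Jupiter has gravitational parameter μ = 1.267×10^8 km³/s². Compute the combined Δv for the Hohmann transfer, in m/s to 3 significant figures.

Δv = 17100 m/s

Transfer-ellipse semi-major axis a_t = (r₁ + r₂)/2 = (1.200×10^5 + 1.070×10^6)/2 = 5.950×10^5 km.
Circular speed at r₁: v₁ = √(μ/r₁) = √(1.267×10^8/1.200×10^5) = 32.4936 km/s.
Transfer-orbit speed at r₁ (v² = μ(2/r − 1/a)): v_p = √[μ(2/r₁ − 1/a_t)] = 43.5744 km/s.
First burn Δv₁ = |v_p − v₁| = 11.081 km/s.
Circular speed at r₂: v₂ = √(μ/r₂) = 10.88169 km/s.
Transfer-orbit speed at r₂: v_a = √[μ(2/r₂ − 1/a_t)] = 4.886845 km/s.
Second burn Δv₂ = |v₂ − v_a| = 5.9948 km/s.
Total Δv = Δv₁ + Δv₂ = 17.08 km/s.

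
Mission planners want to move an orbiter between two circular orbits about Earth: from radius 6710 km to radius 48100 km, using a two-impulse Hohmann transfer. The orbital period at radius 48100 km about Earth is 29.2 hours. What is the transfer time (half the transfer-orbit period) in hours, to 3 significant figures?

From Kepler's third law T² = 4π²r³/μ at r = 48100 km, T = 29.2 hours = 29.2 × 3600 s = 1.0512×10^5 s: μ = 4π²r³/T² = 3.97580×10^5 km³/s².
Transfer-ellipse semi-major axis a_t = (r₁ + r₂)/2 = (6710 + 48100)/2 = 27405 km.
By Kepler's third law the transfer-orbit period is T = 2π√(a_t³/μ), so t = T/2 = 22600 s.
Converting: 22600 s ÷ 3600 s/hour = 6.28 hours.

t = 6.28 hours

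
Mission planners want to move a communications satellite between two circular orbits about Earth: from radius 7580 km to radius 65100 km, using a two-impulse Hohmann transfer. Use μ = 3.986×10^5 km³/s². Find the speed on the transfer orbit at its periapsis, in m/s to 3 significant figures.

Transfer-ellipse semi-major axis a_t = (r₁ + r₂)/2 = (7580 + 65100)/2 = 36340 km.
At periapsis, r = 7580 km.
Applying v² = μ(2/r − 1/a_t): v = 9.706 km/s.

v = 9710 m/s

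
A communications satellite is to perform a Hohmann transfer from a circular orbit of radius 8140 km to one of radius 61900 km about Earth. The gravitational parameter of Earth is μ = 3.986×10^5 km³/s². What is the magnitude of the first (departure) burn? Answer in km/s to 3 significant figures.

The Hohmann ellipse has a_t = (r₁ + r₂)/2 = 35020 km.
Circular speed at r = 8140 km: v_c = √(μ/r) = 6.9977 km/s.
Transfer-orbit speed at the same r (vis-viva, a = a_t): v_t = √[μ(2/r − 1/a_t)] = 9.3034 km/s.
Δv₁ = |v_t − v_c| = |9.3034 − 6.9977| = 2.306 km/s.

Δv₁ = 2.31 km/s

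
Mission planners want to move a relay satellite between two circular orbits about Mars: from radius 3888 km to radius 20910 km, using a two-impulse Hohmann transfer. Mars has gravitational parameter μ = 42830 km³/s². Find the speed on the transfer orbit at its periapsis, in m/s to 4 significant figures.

v = 4310 m/s

The Hohmann ellipse has a_t = (r₁ + r₂)/2 = 12399 km.
At periapsis, r = 3888 km.
From the vis-viva equation, v = √[μ(2/r − 1/a_t)] = 4.310 km/s.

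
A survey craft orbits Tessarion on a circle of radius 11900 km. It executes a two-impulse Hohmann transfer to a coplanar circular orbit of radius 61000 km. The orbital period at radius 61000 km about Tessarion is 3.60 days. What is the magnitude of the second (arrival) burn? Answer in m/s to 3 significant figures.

Δv₂ = 528 m/s

From Kepler's third law T² = 4π²r³/μ at r = 61000 km, T = 3.60 days = 3.60 × 86400 s = 3.1104×10^5 s: μ = 4π²r³/T² = 92622.6 km³/s².
The Hohmann ellipse has a_t = (r₁ + r₂)/2 = 36450 km.
Circular speed at r = 61000 km: v_c = √(μ/r) = 1.23223 km/s.
Transfer-orbit speed at the same r (vis-viva, a = a_t): v_t = √[μ(2/r − 1/a_t)] = 0.704074 km/s.
Δv₂ = |v_t − v_c| = |0.704074 − 1.23223| = 0.5282 km/s.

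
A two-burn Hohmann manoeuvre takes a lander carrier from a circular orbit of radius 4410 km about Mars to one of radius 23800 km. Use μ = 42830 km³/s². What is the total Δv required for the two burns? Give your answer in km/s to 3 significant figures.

Δv = 1.52 km/s

Transfer-ellipse semi-major axis a_t = (r₁ + r₂)/2 = (4410 + 23800)/2 = 14105 km.
Circular speed at r₁: v₁ = √(μ/r₁) = √(42830/4410) = 3.11641 km/s.
Transfer-orbit speed at r₁ (v² = μ(2/r − 1/a)): v_p = √[μ(2/r₁ − 1/a_t)] = 4.04815 km/s.
First burn Δv₁ = |v_p − v₁| = 0.9317 km/s.
At r₂, v₂ = √(μ/r₂) = 1.3415 km/s.
Transfer-orbit speed at r₂: v_a = √[μ(2/r₂ − 1/a_t)] = 0.75010 km/s.
Second burn Δv₂ = |v₂ − v_a| = 0.5914 km/s.
Δv = Δv₁ + Δv₂ = 0.9317 + 0.5914 = 1.523 km/s.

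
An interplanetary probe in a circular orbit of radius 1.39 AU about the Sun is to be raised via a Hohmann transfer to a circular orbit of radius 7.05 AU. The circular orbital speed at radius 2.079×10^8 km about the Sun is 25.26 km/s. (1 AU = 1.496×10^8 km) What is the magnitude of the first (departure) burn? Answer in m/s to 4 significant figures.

From the circular-orbit relation v² = μ/r at r = 2.079×10^8 km: μ = v²r = (25.26)² × 2.079×10^8 = 1.32654×10^11 km³/s².
In km: r₁ = 1.39 × 1.496×10^8 = 2.07944×10^8 km; r₂ = 7.05 × 1.496×10^8 = 1.05468×10^9 km.
The Hohmann ellipse has a_t = (r₁ + r₂)/2 = 6.31312×10^8 km.
Circular speed at r = 2.07944×10^8 km: v_c = √(μ/r) = 25.2573 km/s.
Vis-viva on the transfer ellipse at r = 2.07944×10^8 km gives v_t = √[μ(2/r − 1/a_t)] = 32.6457 km/s.
Δv₁ = |v_t − v_c| = |32.6457 − 25.2573| = 7.388 km/s.

Δv₁ = 7388 m/s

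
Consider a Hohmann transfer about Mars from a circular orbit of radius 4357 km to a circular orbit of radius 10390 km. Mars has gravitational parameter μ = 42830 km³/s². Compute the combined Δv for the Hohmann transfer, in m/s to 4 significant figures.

The Hohmann ellipse has a_t = (r₁ + r₂)/2 = 7373.5 km.
Circular speed at r₁: v₁ = √(μ/r₁) = √(42830/4357) = 3.1353 km/s.
On the transfer ellipse at r₁, vis-viva equation gives v_p = √[μ(2/r₁ − 1/a_t)] = 3.7218 km/s.
First burn Δv₁ = |v_p − v₁| = 0.5865 km/s.
Circular speed at r₂: v₂ = √(μ/r₂) = 2.0303 km/s.
Transfer-orbit speed at r₂: v_a = √[μ(2/r₂ − 1/a_t)] = 1.5607 km/s.
Second burn Δv₂ = |v₂ − v_a| = 0.4696 km/s.
Total Δv = Δv₁ + Δv₂ = 1.056 km/s.

Δv = 1056 m/s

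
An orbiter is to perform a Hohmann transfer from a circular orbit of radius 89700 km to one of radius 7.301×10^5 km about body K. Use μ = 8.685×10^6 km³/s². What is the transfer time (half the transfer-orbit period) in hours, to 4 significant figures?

Semi-major axis of the transfer orbit: a_t = (89700 + 7.301×10^5)/2 = 4.099×10^5 km.
Transfer time t = π√(a_t³/μ) = π√((4.099×10^5)³ / 8.685×10^6) = 2.7976×10^5 s.
Converting: 2.7976×10^5 s ÷ 3600 s/hour = 77.71 hours.

t = 77.71 hours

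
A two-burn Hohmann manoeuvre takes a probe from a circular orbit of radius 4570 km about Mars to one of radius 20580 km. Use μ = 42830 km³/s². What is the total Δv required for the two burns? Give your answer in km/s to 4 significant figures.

Δv = 1.428 km/s

Semi-major axis of the transfer orbit: a_t = (4570 + 20580)/2 = 12575 km.
At r₁ the circular-orbit speed is v₁ = √(μ/r₁) = 3.061 km/s.
Transfer-orbit speed at r₁ (vis-viva equation): v_p = √[μ(2/r₁ − 1/a_t)] = 3.916 km/s.
First burn Δv₁ = |v_p − v₁| = 0.8550 km/s.
Circular speed at r₂: v₂ = √(μ/r₂) = 1.4426 km/s.
Transfer-orbit speed at r₂: v_a = √[μ(2/r₂ − 1/a_t)] = 0.86967 km/s.
Second burn Δv₂ = |v₂ − v_a| = 0.5729 km/s.
Δv = Δv₁ + Δv₂ = 0.8550 + 0.5729 = 1.428 km/s.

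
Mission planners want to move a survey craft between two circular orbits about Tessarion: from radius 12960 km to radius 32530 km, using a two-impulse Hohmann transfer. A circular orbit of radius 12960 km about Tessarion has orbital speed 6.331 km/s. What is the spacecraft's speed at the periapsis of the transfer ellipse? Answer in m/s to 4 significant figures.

v = 7571 m/s

From the circular-orbit relation v² = μ/r at r = 12960 km: μ = v²r = (6.331)² × 12960 = 5.19457×10^5 km³/s².
Transfer-ellipse semi-major axis a_t = (r₁ + r₂)/2 = (12960 + 32530)/2 = 22745 km.
The periapsis of the transfer ellipse is at r = 12960 km.
Applying v² = μ(2/r − 1/a_t): v = 7.571 km/s.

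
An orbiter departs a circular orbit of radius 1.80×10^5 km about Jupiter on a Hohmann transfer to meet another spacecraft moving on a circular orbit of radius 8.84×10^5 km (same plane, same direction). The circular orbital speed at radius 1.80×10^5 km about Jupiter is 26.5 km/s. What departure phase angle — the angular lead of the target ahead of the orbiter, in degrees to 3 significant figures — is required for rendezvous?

From the circular-orbit relation v² = μ/r at r = 1.80×10^5 km: μ = v²r = (26.5)² × 1.80×10^5 = 1.26405×10^8 km³/s².
Semi-major axis of the transfer orbit: a_t = (1.800×10^5 + 8.840×10^5)/2 = 5.320×10^5 km.
The half-period of the transfer ellipse is t = π√(a_t³/μ) = 1.084×10^5 s.
Target angular speed ω₂ = √(μ/r₂³) = 1.353×10^-5 rad/s.
Angle swept by the target during transfer: ω₂·t = 1.4667 rad = 84.04°.
Arrival is 180° from departure on the ellipse, so φ = 180° − 84.04° = 96.0°.

φ = 96.0°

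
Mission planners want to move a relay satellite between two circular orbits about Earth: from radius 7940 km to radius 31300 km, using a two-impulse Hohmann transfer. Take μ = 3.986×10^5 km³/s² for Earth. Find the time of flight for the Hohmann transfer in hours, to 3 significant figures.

The Hohmann ellipse has a_t = (r₁ + r₂)/2 = 19620 km.
Transfer time t = π√(a_t³/μ) = π√((19620)³ / 3.986×10^5) = 13680 s.
Converting: 13680 s ÷ 3600 s/hour = 3.80 hours.

t = 3.80 hours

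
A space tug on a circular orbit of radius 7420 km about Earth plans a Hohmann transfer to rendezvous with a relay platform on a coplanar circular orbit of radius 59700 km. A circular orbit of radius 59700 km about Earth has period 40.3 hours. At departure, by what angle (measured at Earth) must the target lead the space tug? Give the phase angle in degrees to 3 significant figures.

From Kepler's third law T² = 4π²r³/μ at r = 59700 km, T = 40.3 hours = 40.3 × 3600 s = 1.4508×10^5 s: μ = 4π²r³/T² = 3.99087×10^5 km³/s².
Semi-major axis of the transfer orbit: a_t = (7420 + 59700)/2 = 33560 km.
Transfer time t = π√(a_t³/μ) = 30574 s.
The target's mean motion on its circular orbit is ω₂ = √(μ/r₂³) = 4.3308×10^-5 rad/s.
Angle swept by the target during transfer: ω₂·t = 1.3241 rad = 75.87°.
Arrival is 180° from departure on the ellipse, so φ = 180° − 75.87° = 104°.

φ = 104°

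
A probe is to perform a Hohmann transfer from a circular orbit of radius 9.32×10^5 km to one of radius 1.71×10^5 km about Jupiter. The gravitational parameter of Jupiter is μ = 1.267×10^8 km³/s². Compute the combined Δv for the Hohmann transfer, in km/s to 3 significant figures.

Δv = 13.3 km/s

Semi-major axis of the transfer orbit: a_t = (9.320×10^5 + 1.710×10^5)/2 = 5.515×10^5 km.
At r₁ the circular-orbit speed is v₁ = √(μ/r₁) = 11.6595 km/s.
Transfer-orbit speed at r₁ (vis-viva): v_a = √[μ(2/r₁ − 1/a_t)] = 6.49241 km/s.
First burn Δv₁ = |v_a − v₁| = 5.167 km/s.
At r₂, v₂ = √(μ/r₂) = 27.2201 km/s.
Transfer-orbit speed at r₂: v_p = √[μ(2/r₂ − 1/a_t)] = 35.3855 km/s.
Second burn Δv₂ = |v₂ − v_p| = 8.165 km/s.
Total Δv = Δv₁ + Δv₂ = 13.33 km/s.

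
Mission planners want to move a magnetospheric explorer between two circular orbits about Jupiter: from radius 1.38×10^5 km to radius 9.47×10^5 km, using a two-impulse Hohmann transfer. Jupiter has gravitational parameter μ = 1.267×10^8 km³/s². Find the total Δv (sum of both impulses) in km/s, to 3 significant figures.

Transfer-ellipse semi-major axis a_t = (r₁ + r₂)/2 = (1.380×10^5 + 9.470×10^5)/2 = 5.425×10^5 km.
Circular speed at r₁: v₁ = √(μ/r₁) = √(1.267×10^8/1.380×10^5) = 30.3004 km/s.
Transfer-orbit speed at r₁ (v² = μ(2/r − 1/a)): v_p = √[μ(2/r₁ − 1/a_t)] = 40.0335 km/s.
First burn Δv₁ = |v_p − v₁| = 9.733 km/s.
At r₂, v₂ = √(μ/r₂) = 11.567 km/s.
Transfer-orbit speed at r₂: v_a = √[μ(2/r₂ − 1/a_t)] = 5.8338 km/s.
Second burn Δv₂ = |v₂ − v_a| = 5.733 km/s.
Total Δv = Δv₁ + Δv₂ = 15.47 km/s.

Δv = 15.5 km/s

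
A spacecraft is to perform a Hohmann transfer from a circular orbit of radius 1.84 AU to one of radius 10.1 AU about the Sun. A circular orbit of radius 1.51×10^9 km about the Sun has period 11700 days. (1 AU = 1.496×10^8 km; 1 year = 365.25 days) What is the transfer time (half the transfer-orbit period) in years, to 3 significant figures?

From Kepler's third law T² = 4π²r³/μ at r = 1.51×10^9 km, T = 11700 days = 11700 × 86400 s = 1.01088×10^9 s: μ = 4π²r³/T² = 1.33012×10^11 km³/s².
In km: r₁ = 1.84 × 1.496×10^8 = 2.75264×10^8 km; r₂ = 10.1 × 1.496×10^8 = 1.51096×10^9 km.
The Hohmann ellipse has a_t = (r₁ + r₂)/2 = 8.93112×10^8 km.
Transfer time t = π√(a_t³/μ) = π√((8.93112×10^8)³ / 1.33012×10^11) = 2.299×10^8 s.
Converting: 2.299×10^8 s ÷ 3.15576×10^7 s/year (365.25 × 86400) = 7.29 years.

t = 7.29 years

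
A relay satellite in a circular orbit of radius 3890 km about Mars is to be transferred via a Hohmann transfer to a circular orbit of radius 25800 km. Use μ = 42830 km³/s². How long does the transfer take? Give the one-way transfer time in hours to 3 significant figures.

The Hohmann ellipse has a_t = (r₁ + r₂)/2 = 14845 km.
By Kepler's third law the transfer-orbit period is T = 2π√(a_t³/μ), so t = T/2 = 27460 s.
Converting: 27460 s ÷ 3600 s/hour = 7.63 hours.

t = 7.63 hours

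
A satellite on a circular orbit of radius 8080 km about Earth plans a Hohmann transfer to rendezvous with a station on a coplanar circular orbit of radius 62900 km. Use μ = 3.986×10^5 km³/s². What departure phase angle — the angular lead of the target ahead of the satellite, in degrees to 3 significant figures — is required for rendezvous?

φ = 104°

Semi-major axis of the transfer orbit: a_t = (8080 + 62900)/2 = 35490 km.
The half-period of the transfer ellipse is t = π√(a_t³/μ) = 33270 s.
The target's mean motion on its circular orbit is ω₂ = √(μ/r₂³) = 4.002×10^-5 rad/s.
Angle swept by the target during transfer: ω₂·t = 1.3315 rad = 76.29°.
The satellite traverses 180° on the transfer ellipse, so the target must lead by 180° − 76.29° = 104°.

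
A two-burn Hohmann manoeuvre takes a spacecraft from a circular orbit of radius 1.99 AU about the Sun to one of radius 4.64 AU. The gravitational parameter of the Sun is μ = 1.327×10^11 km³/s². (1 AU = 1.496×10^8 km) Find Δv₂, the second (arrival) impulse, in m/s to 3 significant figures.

In km: r₁ = 1.99 × 1.496×10^8 = 2.97704×10^8 km; r₂ = 4.64 × 1.496×10^8 = 6.94144×10^8 km.
The Hohmann ellipse has a_t = (r₁ + r₂)/2 = 4.95924×10^8 km.
Circular speed at r = 6.94144×10^8 km: v_c = √(μ/r) = 13.8264 km/s.
Transfer-orbit speed at the same r (vis-viva, a = a_t): v_t = √[μ(2/r − 1/a_t)] = 10.7126 km/s.
Δv₂ = |v_t − v_c| = |10.7126 − 13.8264| = 3.114 km/s.

Δv₂ = 3110 m/s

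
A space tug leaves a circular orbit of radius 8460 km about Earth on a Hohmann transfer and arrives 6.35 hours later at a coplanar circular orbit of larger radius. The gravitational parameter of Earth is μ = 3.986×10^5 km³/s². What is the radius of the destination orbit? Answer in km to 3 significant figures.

Transfer time t = 6.35 hours = 22860 s, and t = π√(a_t³/μ).
So a_t = (μ t²/π²)^(1/3) = (3.986×10^5 × (22860)² / π²)^(1/3) = 27635 km.
Since a_t = (r₁ + r₂)/2, r₂ = 2a_t − r₁ = 2×27635 − 8460 = 46810 km.

r₂ = 46800 km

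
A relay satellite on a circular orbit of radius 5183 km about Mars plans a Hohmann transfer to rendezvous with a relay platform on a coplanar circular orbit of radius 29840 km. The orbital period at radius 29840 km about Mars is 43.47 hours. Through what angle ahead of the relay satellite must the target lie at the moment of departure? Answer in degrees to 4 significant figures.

From Kepler's third law T² = 4π²r³/μ at r = 29840 km, T = 43.47 hours = 43.47 × 3600 s = 1.56492×10^5 s: μ = 4π²r³/T² = 42832.4 km³/s².
Transfer-ellipse semi-major axis a_t = (r₁ + r₂)/2 = (5183 + 29840)/2 = 17511.5 km.
Transfer time t = π√(a_t³/μ) = 35176 s.
Target angular speed ω₂ = √(μ/r₂³) = 4.0150×10^-5 rad/s.
Angle swept by the target during transfer: ω₂·t = 1.4123 rad = 80.92°.
The relay satellite traverses 180° on the transfer ellipse, so the target must lead by 180° − 80.92° = 99.08°.

φ = 99.08°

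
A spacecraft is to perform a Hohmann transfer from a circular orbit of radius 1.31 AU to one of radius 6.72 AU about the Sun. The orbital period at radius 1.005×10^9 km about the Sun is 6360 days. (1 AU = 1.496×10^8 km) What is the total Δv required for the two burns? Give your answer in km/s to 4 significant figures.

Δv = 12.57 km/s

From Kepler's third law T² = 4π²r³/μ at r = 1.005×10^9 km, T = 6360 days = 6360 × 86400 s = 5.49504×10^8 s: μ = 4π²r³/T² = 1.32714×10^11 km³/s².
In km: r₁ = 1.31 × 1.496×10^8 = 1.95976×10^8 km; r₂ = 6.72 × 1.496×10^8 = 1.005312×10^9 km.
Semi-major axis of the transfer orbit: a_t = (1.95976×10^8 + 1.005312×10^9)/2 = 6.00644×10^8 km.
Circular speed at r₁: v₁ = √(μ/r₁) = √(1.32714×10^11/1.95976×10^8) = 26.023 km/s.
On the transfer ellipse at r₁, vis-viva equation gives v_p = √[μ(2/r₁ − 1/a_t)] = 33.667 km/s.
First burn Δv₁ = |v_p − v₁| = 7.644 km/s.
At r₂, v₂ = √(μ/r₂) = 11.49 km/s.
Transfer-orbit speed at r₂: v_a = √[μ(2/r₂ − 1/a_t)] = 6.563 km/s.
Second burn Δv₂ = |v₂ − v_a| = 4.927 km/s.
Total Δv = Δv₁ + Δv₂ = 12.57 km/s.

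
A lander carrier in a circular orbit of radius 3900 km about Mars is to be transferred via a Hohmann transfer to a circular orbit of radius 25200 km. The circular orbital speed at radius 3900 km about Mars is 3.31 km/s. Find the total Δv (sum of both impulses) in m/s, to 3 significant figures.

From the circular-orbit relation v² = μ/r at r = 3900 km: μ = v²r = (3.31)² × 3900 = 42728.8 km³/s².
The Hohmann ellipse has a_t = (r₁ + r₂)/2 = 14550 km.
Circular speed at r₁: v₁ = √(μ/r₁) = √(42728.8/3900) = 3.310 km/s.
On the transfer ellipse at r₁, v² = μ(2/r − 1/a) gives v_p = √[μ(2/r₁ − 1/a_t)] = 4.356 km/s.
First burn Δv₁ = |v_p − v₁| = 1.046 km/s.
Circular speed at r₂: v₂ = √(μ/r₂) = 1.30215 km/s.
Transfer-orbit speed at r₂: v_a = √[μ(2/r₂ − 1/a_t)] = 0.674157 km/s.
Second burn Δv₂ = |v₂ − v_a| = 0.6280 km/s.
Total Δv = Δv₁ + Δv₂ = 1.674 km/s.

Δv = 1670 m/s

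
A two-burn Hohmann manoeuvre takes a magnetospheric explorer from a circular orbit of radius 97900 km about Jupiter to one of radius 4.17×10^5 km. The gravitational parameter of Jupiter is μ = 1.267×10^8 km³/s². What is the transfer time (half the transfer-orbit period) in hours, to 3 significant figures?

t = 10.1 hours

The Hohmann ellipse has a_t = (r₁ + r₂)/2 = 2.5745×10^5 km.
Transfer time t = π√(a_t³/μ) = π√((2.5745×10^5)³ / 1.267×10^8) = 36460 s.
Converting: 36460 s ÷ 3600 s/hour = 10.1 hours.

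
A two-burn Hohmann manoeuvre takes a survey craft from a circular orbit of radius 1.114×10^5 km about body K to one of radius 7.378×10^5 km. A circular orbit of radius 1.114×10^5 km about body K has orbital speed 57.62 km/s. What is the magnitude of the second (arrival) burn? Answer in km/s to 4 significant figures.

From the circular-orbit relation v² = μ/r at r = 1.114×10^5 km: μ = v²r = (57.62)² × 1.114×10^5 = 3.69855×10^8 km³/s².
The Hohmann ellipse has a_t = (r₁ + r₂)/2 = 4.246×10^5 km.
Circular speed at r = 7.378×10^5 km: v_c = √(μ/r) = 22.39 km/s.
Transfer-orbit speed at the same r (vis-viva, a = a_t): v_t = √[μ(2/r − 1/a_t)] = 11.47 km/s.
Δv₂ = |v_t − v_c| = |11.47 − 22.39| = 10.92 km/s.

Δv₂ = 10.92 km/s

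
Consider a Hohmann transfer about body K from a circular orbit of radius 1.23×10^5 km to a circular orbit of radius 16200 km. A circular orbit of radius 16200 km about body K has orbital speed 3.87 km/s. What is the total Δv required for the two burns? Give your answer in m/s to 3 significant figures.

Δv = 2000 m/s

From the circular-orbit relation v² = μ/r at r = 16200 km: μ = v²r = (3.87)² × 16200 = 2.42626×10^5 km³/s².
Transfer-ellipse semi-major axis a_t = (r₁ + r₂)/2 = (1.230×10^5 + 16200)/2 = 69600 km.
Circular speed at r₁: v₁ = √(μ/r₁) = √(2.42626×10^5/1.230×10^5) = 1.4045 km/s.
Transfer-orbit speed at r₁ (vis-viva): v_a = √[μ(2/r₁ − 1/a_t)] = 0.67759 km/s.
First burn Δv₁ = |v_a − v₁| = 0.7269 km/s.
At r₂, v₂ = √(μ/r₂) = 3.870 km/s.
Transfer-orbit speed at r₂: v_p = √[μ(2/r₂ − 1/a_t)] = 5.145 km/s.
Second burn Δv₂ = |v₂ − v_p| = 1.275 km/s.
Δv = Δv₁ + Δv₂ = 0.7269 + 1.275 = 2.002 km/s.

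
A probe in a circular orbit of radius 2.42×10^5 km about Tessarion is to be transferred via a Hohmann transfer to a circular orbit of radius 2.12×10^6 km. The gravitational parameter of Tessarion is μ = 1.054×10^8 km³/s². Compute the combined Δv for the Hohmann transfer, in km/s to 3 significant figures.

Δv = 11.0 km/s

Transfer-ellipse semi-major axis a_t = (r₁ + r₂)/2 = (2.420×10^5 + 2.120×10^6)/2 = 1.181×10^6 km.
At r₁ the circular-orbit speed is v₁ = √(μ/r₁) = 20.8695 km/s.
Transfer-orbit speed at r₁ (vis-viva): v_p = √[μ(2/r₁ − 1/a_t)] = 27.9612 km/s.
First burn Δv₁ = |v_p − v₁| = 7.092 km/s.
Circular speed at r₂: v₂ = √(μ/r₂) = 7.051 km/s.
Transfer-orbit speed at r₂: v_a = √[μ(2/r₂ − 1/a_t)] = 3.192 km/s.
Second burn Δv₂ = |v₂ − v_a| = 3.859 km/s.
Δv = Δv₁ + Δv₂ = 7.092 + 3.859 = 10.95 km/s.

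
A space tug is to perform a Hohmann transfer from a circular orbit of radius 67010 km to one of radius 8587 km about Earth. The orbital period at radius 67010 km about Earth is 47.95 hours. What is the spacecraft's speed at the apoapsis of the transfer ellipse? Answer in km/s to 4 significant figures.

v = 1.163 km/s

From Kepler's third law T² = 4π²r³/μ at r = 67010 km, T = 47.95 hours = 47.95 × 3600 s = 1.7262×10^5 s: μ = 4π²r³/T² = 3.98654×10^5 km³/s².
The Hohmann ellipse has a_t = (r₁ + r₂)/2 = 37798.5 km.
The apoapsis of the transfer ellipse is at r = 67010 km.
Applying v² = μ(2/r − 1/a_t): v = 1.163 km/s.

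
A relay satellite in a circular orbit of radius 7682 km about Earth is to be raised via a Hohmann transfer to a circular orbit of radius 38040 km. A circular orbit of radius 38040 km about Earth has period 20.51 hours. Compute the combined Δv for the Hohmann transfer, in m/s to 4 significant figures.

Δv = 3449 m/s

From Kepler's third law T² = 4π²r³/μ at r = 38040 km, T = 20.51 hours = 20.51 × 3600 s = 73836 s: μ = 4π²r³/T² = 3.98607×10^5 km³/s².
Semi-major axis of the transfer orbit: a_t = (7682 + 38040)/2 = 22861 km.
Circular speed at r₁: v₁ = √(μ/r₁) = √(3.98607×10^5/7682) = 7.2034 km/s.
Transfer-orbit speed at r₁ (v² = μ(2/r − 1/a)): v_p = √[μ(2/r₁ − 1/a_t)] = 9.2920 km/s.
First burn Δv₁ = |v_p − v₁| = 2.0886 km/s.
Circular speed at r₂: v₂ = √(μ/r₂) = 3.2371 km/s.
Transfer-orbit speed at r₂: v_a = √[μ(2/r₂ − 1/a_t)] = 1.8765 km/s.
Second burn Δv₂ = |v₂ − v_a| = 1.3606 km/s.
Total Δv = Δv₁ + Δv₂ = 3.449 km/s.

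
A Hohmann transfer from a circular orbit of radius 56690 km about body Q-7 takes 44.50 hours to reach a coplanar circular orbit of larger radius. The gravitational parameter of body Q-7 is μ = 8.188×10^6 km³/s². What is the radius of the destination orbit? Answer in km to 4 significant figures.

Transfer time t = 44.50 hours = 1.602×10^5 s, and t = π√(a_t³/μ).
So a_t = (μ t²/π²)^(1/3) = (8.188×10^6 × (1.602×10^5)² / π²)^(1/3) = 2.7716×10^5 km.
Since a_t = (r₁ + r₂)/2, r₂ = 2a_t − r₁ = 2×2.7716×10^5 − 56690 = 4.9763×10^5 km.

r₂ = 4.976×10^5 km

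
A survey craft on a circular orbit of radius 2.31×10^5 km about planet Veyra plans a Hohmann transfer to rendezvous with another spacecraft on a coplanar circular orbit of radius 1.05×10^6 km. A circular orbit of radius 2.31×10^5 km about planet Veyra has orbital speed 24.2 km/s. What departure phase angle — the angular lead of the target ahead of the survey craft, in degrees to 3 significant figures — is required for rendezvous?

φ = 94.2°

From the circular-orbit relation v² = μ/r at r = 2.31×10^5 km: μ = v²r = (24.2)² × 2.31×10^5 = 1.35283×10^8 km³/s².
Semi-major axis of the transfer orbit: a_t = (2.310×10^5 + 1.050×10^6)/2 = 6.405×10^5 km.
The half-period of the transfer ellipse is t = π√(a_t³/μ) = 1.384545×10^5 s.
The target's mean motion on its circular orbit is ω₂ = √(μ/r₂³) = 1.081029×10^-5 rad/s.
Angle swept by the target during transfer: ω₂·t = 1.49673 rad = 85.76°.
Arrival is 180° from departure on the ellipse, so φ = 180° − 85.76° = 94.2°.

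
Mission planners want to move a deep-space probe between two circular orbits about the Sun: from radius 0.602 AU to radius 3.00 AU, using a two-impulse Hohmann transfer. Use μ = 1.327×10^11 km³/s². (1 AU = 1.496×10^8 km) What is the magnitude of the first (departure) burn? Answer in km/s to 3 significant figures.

In km: r₁ = 0.602 × 1.496×10^8 = 9.00592×10^7 km; r₂ = 3.00 × 1.496×10^8 = 4.488×10^8 km.
Semi-major axis of the transfer orbit: a_t = (9.00592×10^7 + 4.488×10^8)/2 = 2.694296×10^8 km.
On the circular orbit at r = 9.00592×10^7 km, v_c = √(μ/r) = 38.386 km/s.
Vis-viva on the transfer ellipse at r = 9.00592×10^7 km gives v_t = √[μ(2/r − 1/a_t)] = 49.542 km/s.
Δv₁ = |v_t − v_c| = |49.542 − 38.386| = 11.16 km/s.

Δv₁ = 11.2 km/s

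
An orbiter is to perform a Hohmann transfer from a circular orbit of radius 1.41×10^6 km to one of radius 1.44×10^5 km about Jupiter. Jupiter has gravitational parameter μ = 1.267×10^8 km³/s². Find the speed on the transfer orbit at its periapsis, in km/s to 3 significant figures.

Semi-major axis of the transfer orbit: a_t = (1.410×10^6 + 1.440×10^5)/2 = 7.770×10^5 km.
The periapsis of the transfer ellipse is at r = 1.440×10^5 km.
Vis-viva: v = √[μ(2/r − 1/a_t)] = √[1.267×10^8 × (2/1.440×10^5 − 1/7.770×10^5)] = 39.96 km/s.

v = 40.0 km/s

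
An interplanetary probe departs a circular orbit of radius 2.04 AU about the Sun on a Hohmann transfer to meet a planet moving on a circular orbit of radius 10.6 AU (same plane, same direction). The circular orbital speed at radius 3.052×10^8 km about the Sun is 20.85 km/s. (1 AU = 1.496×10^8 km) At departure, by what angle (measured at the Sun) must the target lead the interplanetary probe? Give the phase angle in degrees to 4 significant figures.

From the circular-orbit relation v² = μ/r at r = 3.052×10^8 km: μ = v²r = (20.85)² × 3.052×10^8 = 1.32677×10^11 km³/s².
In km: r₁ = 2.04 × 1.496×10^8 = 3.05184×10^8 km; r₂ = 10.6 × 1.496×10^8 = 1.58576×10^9 km.
Transfer-ellipse semi-major axis a_t = (r₁ + r₂)/2 = (3.05184×10^8 + 1.58576×10^9)/2 = 9.45472×10^8 km.
Transfer time t = π√(a_t³/μ) = 2.5074×10^8 s.
The target's mean motion on its circular orbit is ω₂ = √(μ/r₂³) = 5.7682×10^-9 rad/s.
Angle swept by the target during transfer: ω₂·t = 1.4463 rad = 82.87°.
Arrival is 180° from departure on the ellipse, so φ = 180° − 82.87° = 97.13°.

φ = 97.13°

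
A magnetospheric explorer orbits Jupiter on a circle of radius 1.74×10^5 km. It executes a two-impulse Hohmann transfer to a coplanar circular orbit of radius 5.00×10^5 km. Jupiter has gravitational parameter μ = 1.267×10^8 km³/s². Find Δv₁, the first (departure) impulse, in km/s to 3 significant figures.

Δv₁ = 5.88 km/s

Semi-major axis of the transfer orbit: a_t = (1.740×10^5 + 5.000×10^5)/2 = 3.370×10^5 km.
On the circular orbit at r = 1.740×10^5 km, v_c = √(μ/r) = 26.9845 km/s.
Vis-viva on the transfer ellipse at r = 1.740×10^5 km gives v_t = √[μ(2/r − 1/a_t)] = 32.8688 km/s.
Δv₁ = |v_t − v_c| = |32.8688 − 26.9845| = 5.884 km/s.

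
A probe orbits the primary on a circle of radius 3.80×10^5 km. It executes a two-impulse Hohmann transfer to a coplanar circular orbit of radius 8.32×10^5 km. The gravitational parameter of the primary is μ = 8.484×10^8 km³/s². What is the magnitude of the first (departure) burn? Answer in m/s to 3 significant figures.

Δv₁ = 8110 m/s

The Hohmann ellipse has a_t = (r₁ + r₂)/2 = 6.060×10^5 km.
Circular speed at r = 3.800×10^5 km: v_c = √(μ/r) = 47.251 km/s.
Vis-viva on the transfer ellipse at r = 3.800×10^5 km gives v_t = √[μ(2/r − 1/a_t)] = 55.365 km/s.
Δv₁ = |v_t − v_c| = |55.365 − 47.251| = 8.114 km/s.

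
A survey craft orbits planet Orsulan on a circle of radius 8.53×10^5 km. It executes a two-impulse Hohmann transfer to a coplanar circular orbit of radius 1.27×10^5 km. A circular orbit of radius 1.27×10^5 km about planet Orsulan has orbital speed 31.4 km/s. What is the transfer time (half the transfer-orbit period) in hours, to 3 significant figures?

From the circular-orbit relation v² = μ/r at r = 1.27×10^5 km: μ = v²r = (31.4)² × 1.27×10^5 = 1.25217×10^8 km³/s².
Transfer-ellipse semi-major axis a_t = (r₁ + r₂)/2 = (8.530×10^5 + 1.270×10^5)/2 = 4.900×10^5 km.
Half the transfer-orbit period gives t = π√(a_t³/μ) = 96297 s.
Converting: 96297 s ÷ 3600 s/hour = 26.7 hours.

t = 26.7 hours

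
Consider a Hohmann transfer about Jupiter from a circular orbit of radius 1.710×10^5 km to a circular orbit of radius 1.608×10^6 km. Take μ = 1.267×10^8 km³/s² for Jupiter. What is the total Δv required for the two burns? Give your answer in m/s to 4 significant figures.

Δv = 14360 m/s

The Hohmann ellipse has a_t = (r₁ + r₂)/2 = 8.895×10^5 km.
At r₁ the circular-orbit speed is v₁ = √(μ/r₁) = 27.220 km/s.
On the transfer ellipse at r₁, vis-viva gives v_p = √[μ(2/r₁ − 1/a_t)] = 36.598 km/s.
First burn Δv₁ = |v_p − v₁| = 9.378 km/s.
Circular speed at r₂: v₂ = √(μ/r₂) = 8.877 km/s.
Transfer-orbit speed at r₂: v_a = √[μ(2/r₂ − 1/a_t)] = 3.892 km/s.
Second burn Δv₂ = |v₂ − v_a| = 4.985 km/s.
Total Δv = Δv₁ + Δv₂ = 14.36 km/s.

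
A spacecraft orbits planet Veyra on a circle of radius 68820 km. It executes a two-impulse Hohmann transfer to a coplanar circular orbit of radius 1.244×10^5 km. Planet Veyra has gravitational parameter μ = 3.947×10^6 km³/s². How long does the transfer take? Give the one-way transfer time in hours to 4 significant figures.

t = 13.19 hours

Semi-major axis of the transfer orbit: a_t = (68820 + 1.244×10^5)/2 = 96610 km.
Transfer time t = π√(a_t³/μ) = π√((96610)³ / 3.947×10^6) = 47480 s.
Converting: 47480 s ÷ 3600 s/hour = 13.19 hours.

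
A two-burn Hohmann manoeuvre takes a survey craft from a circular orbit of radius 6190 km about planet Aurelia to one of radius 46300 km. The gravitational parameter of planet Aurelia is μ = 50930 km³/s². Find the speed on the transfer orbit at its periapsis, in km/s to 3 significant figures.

v = 3.81 km/s

Transfer-ellipse semi-major axis a_t = (r₁ + r₂)/2 = (6190 + 46300)/2 = 26245 km.
The periapsis of the transfer ellipse is at r = 6190 km.
Applying v² = μ(2/r − 1/a_t): v = 3.810 km/s.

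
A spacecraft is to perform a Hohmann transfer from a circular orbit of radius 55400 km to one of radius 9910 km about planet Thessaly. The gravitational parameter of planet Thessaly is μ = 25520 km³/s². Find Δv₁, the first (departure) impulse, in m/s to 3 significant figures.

Δv₁ = 305 m/s

The Hohmann ellipse has a_t = (r₁ + r₂)/2 = 32655 km.
Circular speed at r = 55400 km: v_c = √(μ/r) = 0.6787 km/s.
Transfer-orbit speed at the same r (vis-viva, a = a_t): v_t = √[μ(2/r − 1/a_t)] = 0.3739 km/s.
Δv₁ = |v_t − v_c| = |0.3739 − 0.6787| = 0.3048 km/s.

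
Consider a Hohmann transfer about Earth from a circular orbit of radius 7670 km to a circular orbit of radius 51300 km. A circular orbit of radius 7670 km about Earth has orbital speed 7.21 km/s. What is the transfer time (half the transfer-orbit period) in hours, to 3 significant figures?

t = 7.00 hours

From the circular-orbit relation v² = μ/r at r = 7670 km: μ = v²r = (7.21)² × 7670 = 3.98718×10^5 km³/s².
Semi-major axis of the transfer orbit: a_t = (7670 + 51300)/2 = 29485 km.
Transfer time t = π√(a_t³/μ) = π√((29485)³ / 3.98718×10^5) = 25190 s.
Converting: 25190 s ÷ 3600 s/hour = 7.00 hours.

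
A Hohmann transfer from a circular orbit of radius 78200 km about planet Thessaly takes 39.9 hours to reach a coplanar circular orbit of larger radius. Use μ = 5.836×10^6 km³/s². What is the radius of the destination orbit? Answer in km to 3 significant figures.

Transfer time t = 39.9 hours = 1.4364×10^5 s, and t = π√(a_t³/μ).
So a_t = (μ t²/π²)^(1/3) = (5.836×10^6 × (1.4364×10^5)² / π²)^(1/3) = 2.3021×10^5 km.
Since a_t = (r₁ + r₂)/2, r₂ = 2a_t − r₁ = 2×2.3021×10^5 − 78200 = 3.8222×10^5 km.

r₂ = 3.82×10^5 km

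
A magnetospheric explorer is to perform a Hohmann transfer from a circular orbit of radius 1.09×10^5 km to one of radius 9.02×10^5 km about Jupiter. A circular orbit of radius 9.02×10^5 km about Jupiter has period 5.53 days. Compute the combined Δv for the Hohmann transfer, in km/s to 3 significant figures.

From Kepler's third law T² = 4π²r³/μ at r = 9.02×10^5 km, T = 5.53 days = 5.53 × 86400 s = 4.77792×10^5 s: μ = 4π²r³/T² = 1.26912×10^8 km³/s².
Semi-major axis of the transfer orbit: a_t = (1.090×10^5 + 9.020×10^5)/2 = 5.055×10^5 km.
Circular speed at r₁: v₁ = √(μ/r₁) = √(1.26912×10^8/1.090×10^5) = 34.12 km/s.
Transfer-orbit speed at r₁ (vis-viva): v_p = √[μ(2/r₁ − 1/a_t)] = 45.58 km/s.
First burn Δv₁ = |v_p − v₁| = 11.46 km/s.
At r₂, v₂ = √(μ/r₂) = 11.862 km/s.
Transfer-orbit speed at r₂: v_a = √[μ(2/r₂ − 1/a_t)] = 5.5081 km/s.
Second burn Δv₂ = |v₂ − v_a| = 6.354 km/s.
Total Δv = Δv₁ + Δv₂ = 17.81 km/s.

Δv = 17.8 km/s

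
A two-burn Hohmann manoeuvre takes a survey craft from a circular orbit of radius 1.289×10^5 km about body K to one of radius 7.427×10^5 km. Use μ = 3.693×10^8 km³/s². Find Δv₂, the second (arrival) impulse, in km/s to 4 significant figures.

Semi-major axis of the transfer orbit: a_t = (1.289×10^5 + 7.427×10^5)/2 = 4.358×10^5 km.
Circular speed at r = 7.427×10^5 km: v_c = √(μ/r) = 22.30 km/s.
Vis-viva on the transfer ellipse at r = 7.427×10^5 km gives v_t = √[μ(2/r − 1/a_t)] = 12.13 km/s.
Δv₂ = |v_t − v_c| = |12.13 − 22.30| = 10.17 km/s.

Δv₂ = 10.17 km/s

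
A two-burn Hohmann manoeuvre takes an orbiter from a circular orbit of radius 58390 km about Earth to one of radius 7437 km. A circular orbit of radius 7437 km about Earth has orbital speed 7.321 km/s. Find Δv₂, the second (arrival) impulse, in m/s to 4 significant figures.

Δv₂ = 2430 m/s

From the circular-orbit relation v² = μ/r at r = 7437 km: μ = v²r = (7.321)² × 7437 = 3.98601×10^5 km³/s².
Transfer-ellipse semi-major axis a_t = (r₁ + r₂)/2 = (58390 + 7437)/2 = 32913.5 km.
Circular speed at r = 7437 km: v_c = √(μ/r) = 7.321 km/s.
Vis-viva on the transfer ellipse at r = 7437 km gives v_t = √[μ(2/r − 1/a_t)] = 9.751 km/s.
Δv₂ = |v_t − v_c| = |9.751 − 7.321| = 2.430 km/s.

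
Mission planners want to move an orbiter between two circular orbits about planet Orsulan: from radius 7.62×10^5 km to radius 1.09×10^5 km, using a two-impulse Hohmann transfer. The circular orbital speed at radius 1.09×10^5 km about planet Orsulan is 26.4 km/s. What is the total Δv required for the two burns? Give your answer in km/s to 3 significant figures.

From the circular-orbit relation v² = μ/r at r = 1.09×10^5 km: μ = v²r = (26.4)² × 1.09×10^5 = 7.59686×10^7 km³/s².
Semi-major axis of the transfer orbit: a_t = (7.620×10^5 + 1.090×10^5)/2 = 4.355×10^5 km.
Circular speed at r₁: v₁ = √(μ/r₁) = √(7.59686×10^7/7.620×10^5) = 9.985 km/s.
On the transfer ellipse at r₁, vis-viva gives v_a = √[μ(2/r₁ − 1/a_t)] = 4.995 km/s.
First burn Δv₁ = |v_a − v₁| = 4.990 km/s.
Circular speed at r₂: v₂ = √(μ/r₂) = 26.400 km/s.
Transfer-orbit speed at r₂: v_p = √[μ(2/r₂ − 1/a_t)] = 34.921 km/s.
Second burn Δv₂ = |v₂ − v_p| = 8.521 km/s.
Δv = Δv₁ + Δv₂ = 4.990 + 8.521 = 13.51 km/s.

Δv = 13.5 km/s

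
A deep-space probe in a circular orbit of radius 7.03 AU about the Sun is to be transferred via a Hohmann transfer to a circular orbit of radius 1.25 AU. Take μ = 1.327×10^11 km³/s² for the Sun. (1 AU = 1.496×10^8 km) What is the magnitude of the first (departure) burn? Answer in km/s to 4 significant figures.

Δv₁ = 5.061 km/s

In km: r₁ = 7.03 × 1.496×10^8 = 1.051688×10^9 km; r₂ = 1.25 × 1.496×10^8 = 1.870×10^8 km.
The Hohmann ellipse has a_t = (r₁ + r₂)/2 = 6.19344×10^8 km.
Circular speed at r = 1.051688×10^9 km: v_c = √(μ/r) = 11.233 km/s.
Vis-viva on the transfer ellipse at r = 1.051688×10^9 km gives v_t = √[μ(2/r − 1/a_t)] = 6.1723 km/s.
Δv₁ = |v_t − v_c| = |6.1723 − 11.233| = 5.061 km/s.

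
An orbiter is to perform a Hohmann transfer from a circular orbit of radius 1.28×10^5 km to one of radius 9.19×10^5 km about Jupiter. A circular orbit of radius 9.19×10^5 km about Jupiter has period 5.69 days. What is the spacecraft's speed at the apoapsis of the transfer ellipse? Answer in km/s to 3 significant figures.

From Kepler's third law T² = 4π²r³/μ at r = 9.19×10^5 km, T = 5.69 days = 5.69 × 86400 s = 4.91616×10^5 s: μ = 4π²r³/T² = 1.26781×10^8 km³/s².
The Hohmann ellipse has a_t = (r₁ + r₂)/2 = 5.235×10^5 km.
The apoapsis of the transfer ellipse is at r = 9.190×10^5 km.
Applying v² = μ(2/r − 1/a_t): v = 5.808 km/s.

v = 5.81 km/s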